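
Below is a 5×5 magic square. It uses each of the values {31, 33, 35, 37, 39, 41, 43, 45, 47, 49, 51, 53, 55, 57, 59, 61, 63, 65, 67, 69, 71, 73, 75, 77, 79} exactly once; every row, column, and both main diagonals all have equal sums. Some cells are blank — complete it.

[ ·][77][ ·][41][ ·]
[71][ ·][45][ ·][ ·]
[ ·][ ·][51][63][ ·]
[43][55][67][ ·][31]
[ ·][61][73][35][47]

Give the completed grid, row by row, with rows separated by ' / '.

65 77 39 41 53 / 71 33 45 57 69 / 37 49 51 63 75 / 43 55 67 79 31 / 59 61 73 35 47

The 25 entries sum to 1375, so each line sums to 1375/5 = 275.
From row 4, 275 − (43 + 55 + 67 + 31) gives (4,4) = 79.
Row 5 must total 275; the given cells sum to 216, so (5,1) = 59.
Column 3: 45 + 51 + 67 + 73 + ? = 275, so (1,3) = 39.
From column 4, 275 − (41 + 63 + 79 + 35) gives (2,4) = 57.
Using anti-diagonal: 57 + 51 + 55 + 59 + ? → (1,5) = 275 − 222 = 53.
Using row 1: 77 + 39 + 41 + 53 + ? → (1,1) = 275 − 210 = 65.
Column 1 needs 275; the known cells sum to 238, so (3,1) = 37.
Main diagonal: 65 + 51 + 79 + 47 + ? = 275, so (2,2) = 33.
Row 2: 71 + 33 + 45 + 57 + ? = 275, so (2,5) = 69.
Column 2: 77 + 33 + 55 + 61 + ? = 275, so (3,2) = 49.
The remaining cell in column 5 is (3,5) = 275 − 200 = 75.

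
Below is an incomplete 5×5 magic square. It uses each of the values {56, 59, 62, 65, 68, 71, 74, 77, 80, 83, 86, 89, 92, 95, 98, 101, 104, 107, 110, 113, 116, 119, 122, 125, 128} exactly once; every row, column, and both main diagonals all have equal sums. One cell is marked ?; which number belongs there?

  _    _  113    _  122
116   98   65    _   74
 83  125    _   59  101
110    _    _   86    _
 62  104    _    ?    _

128

The 25 entries sum to 2300, so each line sums to 2300/5 = 460.
Row 2 must total 460; the given cells sum to 353, so (2,4) = 107.
From row 3, 460 − (83 + 125 + 59 + 101) gives (3,3) = 92.
Column 1: 116 + 83 + 110 + 62 + ? = 460, so (1,1) = 89.
The remaining cell in main diagonal is (5,5) = 460 − 365 = 95.
The remaining cell in anti-diagonal is (4,2) = 460 − 383 = 77.
Using column 2: 98 + 125 + 77 + 104 + ? → (1,2) = 460 − 404 = 56.
Column 5 must total 460; the given cells sum to 392, so (4,5) = 68.
The remaining cell in row 1 is (1,4) = 460 − 380 = 80.
Row 4 must total 460; the given cells sum to 341, so (4,3) = 119.
Column 3 needs 460; the known cells sum to 389, so (5,3) = 71.
From column 4, 460 − (80 + 107 + 59 + 86) gives (5,4) = 128.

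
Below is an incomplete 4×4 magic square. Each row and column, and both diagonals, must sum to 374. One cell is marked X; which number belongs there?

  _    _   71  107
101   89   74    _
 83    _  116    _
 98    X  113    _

86

Row 2 needs 374; the known cells sum to 264, so (2,4) = 110.
The remaining cell in column 1 is (1,1) = 374 − 282 = 92.
The remaining cell in main diagonal is (4,4) = 374 − 297 = 77.
Anti-diagonal must total 374; the given cells sum to 279, so (3,2) = 95.
The remaining cell in row 1 is (1,2) = 374 − 270 = 104.
Row 3 needs 374; the known cells sum to 294, so (3,4) = 80.
Row 4 must total 374; the given cells sum to 288, so (4,2) = 86.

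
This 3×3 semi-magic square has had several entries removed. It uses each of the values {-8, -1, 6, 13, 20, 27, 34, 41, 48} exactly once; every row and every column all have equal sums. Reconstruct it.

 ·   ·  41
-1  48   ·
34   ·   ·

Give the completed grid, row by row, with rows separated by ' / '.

27 -8 41 / -1 48 13 / 34 20 6

The 9 entries sum to 180, so each line sums to 180/3 = 60.
Row 2 needs 60; the known cells sum to 47, so (2,3) = 13.
Column 1 needs 60; the known cells sum to 33, so (1,1) = 27.
Column 3: 41 + 13 + ? = 60, so (3,3) = 6.
The remaining cell in row 1 is (1,2) = 60 − 68 = -8.
The remaining cell in row 3 is (3,2) = 60 − 40 = 20.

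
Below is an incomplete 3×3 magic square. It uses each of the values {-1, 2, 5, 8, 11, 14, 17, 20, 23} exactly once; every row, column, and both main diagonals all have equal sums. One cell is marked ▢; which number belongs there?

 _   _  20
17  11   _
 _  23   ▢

The 9 entries sum to 99, so each line sums to 99/3 = 33.
Using row 2: 17 + 11 + ? → (2,3) = 33 − 28 = 5.
The remaining cell in column 2 is (1,2) = 33 − 34 = -1.
Column 3 must total 33; the given cells sum to 25, so (3,3) = 8.

8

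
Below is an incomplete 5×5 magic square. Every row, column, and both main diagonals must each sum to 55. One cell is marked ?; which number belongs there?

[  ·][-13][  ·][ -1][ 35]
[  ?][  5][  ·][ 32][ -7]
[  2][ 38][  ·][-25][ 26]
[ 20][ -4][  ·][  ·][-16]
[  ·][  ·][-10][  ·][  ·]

From row 3, 55 − (2 + 38 + (-25) + 26) gives (3,3) = 14.
The remaining cell in column 2 is (5,2) = 55 − 26 = 29.
Column 5 must total 55; the given cells sum to 38, so (5,5) = 17.
Anti-diagonal needs 55; the known cells sum to 77, so (5,1) = -22.
The remaining cell in row 5 is (5,4) = 55 − 14 = 41.
Column 4 needs 55; the known cells sum to 47, so (4,4) = 8.
Using main diagonal: 5 + 14 + 8 + 17 + ? → (1,1) = 55 − 44 = 11.
From row 1, 55 − (11 + (-13) + (-1) + 35) gives (1,3) = 23.
Row 4 needs 55; the known cells sum to 8, so (4,3) = 47.
Column 1 needs 55; the known cells sum to 11, so (2,1) = 44.

44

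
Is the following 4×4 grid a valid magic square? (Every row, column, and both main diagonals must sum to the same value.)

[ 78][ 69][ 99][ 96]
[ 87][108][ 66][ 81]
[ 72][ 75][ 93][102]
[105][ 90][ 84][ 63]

Yes

Row 1: 78 + 69 + 99 + 96 = 342.
Row 2: 87 + 108 + 66 + 81 = 342.
Row 3: 72 + 75 + 93 + 102 = 342.
Row 4: 105 + 90 + 84 + 63 = 342.
Column 1: 78 + 87 + 72 + 105 = 342.
Column 2: 69 + 108 + 75 + 90 = 342.
Column 3: 99 + 66 + 93 + 84 = 342.
Column 4: 96 + 81 + 102 + 63 = 342.
Main diagonal: 78 + 108 + 93 + 63 = 342.
Anti-diagonal: 96 + 66 + 75 + 105 = 342.
All lines sum to 342.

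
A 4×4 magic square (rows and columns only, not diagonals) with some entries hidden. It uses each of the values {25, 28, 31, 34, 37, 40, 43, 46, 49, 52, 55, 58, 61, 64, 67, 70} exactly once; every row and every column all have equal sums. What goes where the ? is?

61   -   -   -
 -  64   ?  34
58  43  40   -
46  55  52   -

67

The 16 entries sum to 760, so each line sums to 760/4 = 190.
Row 3: 58 + 43 + 40 + ? = 190, so (3,4) = 49.
Row 4 needs 190; the known cells sum to 153, so (4,4) = 37.
The remaining cell in column 1 is (2,1) = 190 − 165 = 25.
Column 2 needs 190; the known cells sum to 162, so (1,2) = 28.
Using column 4: 34 + 49 + 37 + ? → (1,4) = 190 − 120 = 70.
Using row 1: 61 + 28 + 70 + ? → (1,3) = 190 − 159 = 31.
Row 2 needs 190; the known cells sum to 123, so (2,3) = 67.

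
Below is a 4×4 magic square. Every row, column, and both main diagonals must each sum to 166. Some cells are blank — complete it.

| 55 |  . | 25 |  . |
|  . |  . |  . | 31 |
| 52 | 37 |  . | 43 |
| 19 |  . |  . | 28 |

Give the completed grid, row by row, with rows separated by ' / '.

55 22 25 64 / 40 49 46 31 / 52 37 34 43 / 19 58 61 28

Row 3 must total 166; the given cells sum to 132, so (3,3) = 34.
The remaining cell in column 1 is (2,1) = 166 − 126 = 40.
Using column 4: 31 + 43 + 28 + ? → (1,4) = 166 − 102 = 64.
Main diagonal: 55 + 34 + 28 + ? = 166, so (2,2) = 49.
The remaining cell in anti-diagonal is (2,3) = 166 − 120 = 46.
The remaining cell in row 1 is (1,2) = 166 − 144 = 22.
From column 2, 166 − (22 + 49 + 37) gives (4,2) = 58.
Using column 3: 25 + 46 + 34 + ? → (4,3) = 166 − 105 = 61.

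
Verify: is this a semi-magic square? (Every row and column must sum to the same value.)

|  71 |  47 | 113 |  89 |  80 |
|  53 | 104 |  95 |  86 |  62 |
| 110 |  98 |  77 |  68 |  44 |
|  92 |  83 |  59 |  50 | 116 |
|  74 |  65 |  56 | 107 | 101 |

Row 1: 71 + 47 + 113 + 89 + 80 = 400.
Row 2: 53 + 104 + 95 + 86 + 62 = 400.
Row 3: 110 + 98 + 77 + 68 + 44 = 397.
Row 4: 92 + 83 + 59 + 50 + 116 = 400.
Row 5: 74 + 65 + 56 + 107 + 101 = 403.
Column 1: 71 + 53 + 110 + 92 + 74 = 400.
Column 2: 47 + 104 + 98 + 83 + 65 = 397.
Column 3: 113 + 95 + 77 + 59 + 56 = 400.
Column 4: 89 + 86 + 68 + 50 + 107 = 400.
Column 5: 80 + 62 + 44 + 116 + 101 = 403.

No — row 5 sums to 403 but column 3 sums to 400.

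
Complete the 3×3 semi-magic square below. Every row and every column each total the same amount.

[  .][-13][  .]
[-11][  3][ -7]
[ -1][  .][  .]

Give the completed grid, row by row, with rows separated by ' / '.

-3 -13 1 / -11 3 -7 / -1 -5 -9

Row 2 is already complete: -11 + 3 + -7 = -15, so that is the magic constant.
From column 1, -15 − (-11 + (-1)) gives (1,1) = -3.
The remaining cell in column 2 is (3,2) = -15 − (-10) = -5.
Row 1 must total -15; the given cells sum to -16, so (1,3) = 1.
From row 3, -15 − (-1 + (-5)) gives (3,3) = -9.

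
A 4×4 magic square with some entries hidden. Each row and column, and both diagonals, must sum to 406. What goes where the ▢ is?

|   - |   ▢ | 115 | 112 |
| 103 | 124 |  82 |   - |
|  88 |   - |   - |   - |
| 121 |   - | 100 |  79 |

The remaining cell in row 2 is (2,4) = 406 − 309 = 97.
Row 4: 121 + 100 + 79 + ? = 406, so (4,2) = 106.
From column 1, 406 − (103 + 88 + 121) gives (1,1) = 94.
Using column 3: 115 + 82 + 100 + ? → (3,3) = 406 − 297 = 109.
From column 4, 406 − (112 + 97 + 79) gives (3,4) = 118.
Anti-diagonal needs 406; the known cells sum to 315, so (3,2) = 91.
From row 1, 406 − (94 + 115 + 112) gives (1,2) = 85.

85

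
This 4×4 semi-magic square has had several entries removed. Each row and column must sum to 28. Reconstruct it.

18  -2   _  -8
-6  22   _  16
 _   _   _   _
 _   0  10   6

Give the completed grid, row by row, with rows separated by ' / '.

Using row 1: 18 + (-2) + (-8) + ? → (1,3) = 28 − 8 = 20.
From row 2, 28 − (-6 + 22 + 16) gives (2,3) = -4.
From row 4, 28 − (0 + 10 + 6) gives (4,1) = 12.
The remaining cell in column 1 is (3,1) = 28 − 24 = 4.
Using column 2: -2 + 22 + 0 + ? → (3,2) = 28 − 20 = 8.
Column 3: 20 + (-4) + 10 + ? = 28, so (3,3) = 2.
The remaining cell in column 4 is (3,4) = 28 − 14 = 14.

18 -2 20 -8 / -6 22 -4 16 / 4 8 2 14 / 12 0 10 6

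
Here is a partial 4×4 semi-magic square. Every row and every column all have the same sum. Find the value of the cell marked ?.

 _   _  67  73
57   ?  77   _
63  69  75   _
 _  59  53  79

83

Column 3 is complete and sums to 272; that is the magic constant.
Row 3 must total 272; the given cells sum to 207, so (3,4) = 65.
Row 4 needs 272; the known cells sum to 191, so (4,1) = 81.
From column 1, 272 − (57 + 63 + 81) gives (1,1) = 71.
Column 4 needs 272; the known cells sum to 217, so (2,4) = 55.
The remaining cell in row 1 is (1,2) = 272 − 211 = 61.
Row 2: 57 + 77 + 55 + ? = 272, so (2,2) = 83.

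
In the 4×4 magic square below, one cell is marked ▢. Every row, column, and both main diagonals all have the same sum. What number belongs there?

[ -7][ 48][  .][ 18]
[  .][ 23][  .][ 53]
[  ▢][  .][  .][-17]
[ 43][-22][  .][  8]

28

Column 4 is complete and sums to 62; that is the magic constant.
The remaining cell in row 1 is (1,3) = 62 − 59 = 3.
The remaining cell in row 4 is (4,3) = 62 − 29 = 33.
The remaining cell in column 2 is (3,2) = 62 − 49 = 13.
Main diagonal must total 62; the given cells sum to 24, so (3,3) = 38.
Anti-diagonal: 18 + 13 + 43 + ? = 62, so (2,3) = -12.
Row 2 needs 62; the known cells sum to 64, so (2,1) = -2.
Using row 3: 13 + 38 + (-17) + ? → (3,1) = 62 − 34 = 28.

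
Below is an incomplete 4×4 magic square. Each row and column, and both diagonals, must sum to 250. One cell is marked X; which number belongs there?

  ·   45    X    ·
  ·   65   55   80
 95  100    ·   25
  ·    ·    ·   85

Using row 2: 65 + 55 + 80 + ? → (2,1) = 250 − 200 = 50.
Using row 3: 95 + 100 + 25 + ? → (3,3) = 250 − 220 = 30.
Column 2 must total 250; the given cells sum to 210, so (4,2) = 40.
From column 4, 250 − (80 + 25 + 85) gives (1,4) = 60.
Using main diagonal: 65 + 30 + 85 + ? → (1,1) = 250 − 180 = 70.
Anti-diagonal must total 250; the given cells sum to 215, so (4,1) = 35.
From row 1, 250 − (70 + 45 + 60) gives (1,3) = 75.

75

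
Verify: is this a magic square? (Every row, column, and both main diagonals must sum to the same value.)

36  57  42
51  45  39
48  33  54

Row 1: 36 + 57 + 42 = 135.
Row 2: 51 + 45 + 39 = 135.
Row 3: 48 + 33 + 54 = 135.
Column 1: 36 + 51 + 48 = 135.
Column 2: 57 + 45 + 33 = 135.
Column 3: 42 + 39 + 54 = 135.
Main diagonal: 36 + 45 + 54 = 135.
Anti-diagonal: 42 + 45 + 48 = 135.
All lines sum to 135.

Yes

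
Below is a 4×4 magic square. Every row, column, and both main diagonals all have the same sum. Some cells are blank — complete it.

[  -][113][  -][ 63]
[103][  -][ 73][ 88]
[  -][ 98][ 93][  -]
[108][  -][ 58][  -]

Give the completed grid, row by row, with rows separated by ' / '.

48 113 118 63 / 103 78 73 88 / 83 98 93 68 / 108 53 58 123

Anti-diagonal is already complete: 63 + 73 + 98 + 108 = 342, so that is the magic constant.
Row 2: 103 + 73 + 88 + ? = 342, so (2,2) = 78.
Using column 2: 113 + 78 + 98 + ? → (4,2) = 342 − 289 = 53.
From column 3, 342 − (73 + 93 + 58) gives (1,3) = 118.
Row 1: 113 + 118 + 63 + ? = 342, so (1,1) = 48.
Row 4 must total 342; the given cells sum to 219, so (4,4) = 123.
Column 1 must total 342; the given cells sum to 259, so (3,1) = 83.
From column 4, 342 − (63 + 88 + 123) gives (3,4) = 68.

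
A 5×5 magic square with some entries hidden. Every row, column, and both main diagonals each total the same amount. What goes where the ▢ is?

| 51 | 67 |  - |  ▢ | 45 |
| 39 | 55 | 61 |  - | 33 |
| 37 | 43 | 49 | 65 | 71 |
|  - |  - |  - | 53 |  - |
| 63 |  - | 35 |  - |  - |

Row 3 is complete and sums to 265; that is the magic constant.
Row 2: 39 + 55 + 61 + 33 + ? = 265, so (2,4) = 77.
Column 1 needs 265; the known cells sum to 190, so (4,1) = 75.
From main diagonal, 265 − (51 + 55 + 49 + 53) gives (5,5) = 57.
Anti-diagonal: 45 + 77 + 49 + 63 + ? = 265, so (4,2) = 31.
The remaining cell in column 2 is (5,2) = 265 − 196 = 69.
From column 5, 265 − (45 + 33 + 71 + 57) gives (4,5) = 59.
The remaining cell in row 4 is (4,3) = 265 − 218 = 47.
Row 5 must total 265; the given cells sum to 224, so (5,4) = 41.
Column 3: 61 + 49 + 47 + 35 + ? = 265, so (1,3) = 73.
The remaining cell in column 4 is (1,4) = 265 − 236 = 29.

29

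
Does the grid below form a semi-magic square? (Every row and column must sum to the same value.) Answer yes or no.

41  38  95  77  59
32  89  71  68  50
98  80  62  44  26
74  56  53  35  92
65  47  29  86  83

Row 1: 41 + 38 + 95 + 77 + 59 = 310.
Row 2: 32 + 89 + 71 + 68 + 50 = 310.
Row 3: 98 + 80 + 62 + 44 + 26 = 310.
Row 4: 74 + 56 + 53 + 35 + 92 = 310.
Row 5: 65 + 47 + 29 + 86 + 83 = 310.
Column 1: 41 + 32 + 98 + 74 + 65 = 310.
Column 2: 38 + 89 + 80 + 56 + 47 = 310.
Column 3: 95 + 71 + 62 + 53 + 29 = 310.
Column 4: 77 + 68 + 44 + 35 + 86 = 310.
Column 5: 59 + 50 + 26 + 92 + 83 = 310.
All lines sum to 310.

Yes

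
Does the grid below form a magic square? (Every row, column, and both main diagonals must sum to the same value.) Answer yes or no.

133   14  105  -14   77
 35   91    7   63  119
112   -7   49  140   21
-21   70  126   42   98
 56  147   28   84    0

Yes

Row 1: 133 + 14 + 105 + (-14) + 77 = 315.
Row 2: 35 + 91 + 7 + 63 + 119 = 315.
Row 3: 112 + (-7) + 49 + 140 + 21 = 315.
Row 4: -21 + 70 + 126 + 42 + 98 = 315.
Row 5: 56 + 147 + 28 + 84 + 0 = 315.
Column 1: 133 + 35 + 112 + (-21) + 56 = 315.
Column 2: 14 + 91 + (-7) + 70 + 147 = 315.
Column 3: 105 + 7 + 49 + 126 + 28 = 315.
Column 4: -14 + 63 + 140 + 42 + 84 = 315.
Column 5: 77 + 119 + 21 + 98 + 0 = 315.
Main diagonal: 133 + 91 + 49 + 42 + 0 = 315.
Anti-diagonal: 77 + 63 + 49 + 70 + 56 = 315.
All lines sum to 315.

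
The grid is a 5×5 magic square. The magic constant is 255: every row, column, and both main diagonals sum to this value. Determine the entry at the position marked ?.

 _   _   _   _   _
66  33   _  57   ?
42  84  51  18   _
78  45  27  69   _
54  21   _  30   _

24

The remaining cell in row 3 is (3,5) = 255 − 195 = 60.
Row 4: 78 + 45 + 27 + 69 + ? = 255, so (4,5) = 36.
The remaining cell in column 1 is (1,1) = 255 − 240 = 15.
Using column 2: 33 + 84 + 45 + 21 + ? → (1,2) = 255 − 183 = 72.
Column 4: 57 + 18 + 69 + 30 + ? = 255, so (1,4) = 81.
The remaining cell in main diagonal is (5,5) = 255 − 168 = 87.
The remaining cell in anti-diagonal is (1,5) = 255 − 207 = 48.
From row 1, 255 − (15 + 72 + 81 + 48) gives (1,3) = 39.
Row 5 must total 255; the given cells sum to 192, so (5,3) = 63.
The remaining cell in column 3 is (2,3) = 255 − 180 = 75.
The remaining cell in column 5 is (2,5) = 255 − 231 = 24.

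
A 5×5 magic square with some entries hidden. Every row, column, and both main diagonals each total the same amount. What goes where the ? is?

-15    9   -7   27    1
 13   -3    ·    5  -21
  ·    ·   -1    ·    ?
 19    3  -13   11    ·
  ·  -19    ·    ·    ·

Row 1 is complete and sums to 15; that is the magic constant.
Using row 2: 13 + (-3) + 5 + (-21) + ? → (2,3) = 15 − (-6) = 21.
The remaining cell in row 4 is (4,5) = 15 − 20 = -5.
The remaining cell in column 2 is (3,2) = 15 − (-10) = 25.
The remaining cell in column 3 is (5,3) = 15 − 0 = 15.
Main diagonal needs 15; the known cells sum to -8, so (5,5) = 23.
From anti-diagonal, 15 − (1 + 5 + (-1) + 3) gives (5,1) = 7.
Row 5 needs 15; the known cells sum to 26, so (5,4) = -11.
Column 1 must total 15; the given cells sum to 24, so (3,1) = -9.
Column 4: 27 + 5 + 11 + (-11) + ? = 15, so (3,4) = -17.
The remaining cell in column 5 is (3,5) = 15 − (-2) = 17.

17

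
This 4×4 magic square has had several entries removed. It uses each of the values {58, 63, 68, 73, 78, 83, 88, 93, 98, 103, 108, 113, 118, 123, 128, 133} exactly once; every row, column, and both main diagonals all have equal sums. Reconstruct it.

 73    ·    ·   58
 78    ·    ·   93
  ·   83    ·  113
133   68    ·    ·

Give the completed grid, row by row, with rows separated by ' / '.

The 16 entries sum to 1528, so each line sums to 1528/4 = 382.
From column 1, 382 − (73 + 78 + 133) gives (3,1) = 98.
Column 4 must total 382; the given cells sum to 264, so (4,4) = 118.
Anti-diagonal needs 382; the known cells sum to 274, so (2,3) = 108.
Row 2 must total 382; the given cells sum to 279, so (2,2) = 103.
Row 3 must total 382; the given cells sum to 294, so (3,3) = 88.
Row 4 needs 382; the known cells sum to 319, so (4,3) = 63.
Column 2 must total 382; the given cells sum to 254, so (1,2) = 128.
Column 3 must total 382; the given cells sum to 259, so (1,3) = 123.

73 128 123 58 / 78 103 108 93 / 98 83 88 113 / 133 68 63 118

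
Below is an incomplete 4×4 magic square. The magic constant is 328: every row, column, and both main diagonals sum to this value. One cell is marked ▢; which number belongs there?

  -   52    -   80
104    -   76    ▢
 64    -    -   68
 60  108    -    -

92

Column 1: 104 + 64 + 60 + ? = 328, so (1,1) = 100.
Anti-diagonal: 80 + 76 + 60 + ? = 328, so (3,2) = 112.
The remaining cell in row 1 is (1,3) = 328 − 232 = 96.
The remaining cell in row 3 is (3,3) = 328 − 244 = 84.
Column 2 must total 328; the given cells sum to 272, so (2,2) = 56.
From column 3, 328 − (96 + 76 + 84) gives (4,3) = 72.
The remaining cell in main diagonal is (4,4) = 328 − 240 = 88.
From row 2, 328 − (104 + 56 + 76) gives (2,4) = 92.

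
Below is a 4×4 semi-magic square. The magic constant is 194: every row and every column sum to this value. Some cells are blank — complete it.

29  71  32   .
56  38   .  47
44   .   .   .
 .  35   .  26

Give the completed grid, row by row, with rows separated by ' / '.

Using row 1: 29 + 71 + 32 + ? → (1,4) = 194 − 132 = 62.
From row 2, 194 − (56 + 38 + 47) gives (2,3) = 53.
From column 1, 194 − (29 + 56 + 44) gives (4,1) = 65.
Column 2 must total 194; the given cells sum to 144, so (3,2) = 50.
From column 4, 194 − (62 + 47 + 26) gives (3,4) = 59.
Using row 3: 44 + 50 + 59 + ? → (3,3) = 194 − 153 = 41.
Using row 4: 65 + 35 + 26 + ? → (4,3) = 194 − 126 = 68.

29 71 32 62 / 56 38 53 47 / 44 50 41 59 / 65 35 68 26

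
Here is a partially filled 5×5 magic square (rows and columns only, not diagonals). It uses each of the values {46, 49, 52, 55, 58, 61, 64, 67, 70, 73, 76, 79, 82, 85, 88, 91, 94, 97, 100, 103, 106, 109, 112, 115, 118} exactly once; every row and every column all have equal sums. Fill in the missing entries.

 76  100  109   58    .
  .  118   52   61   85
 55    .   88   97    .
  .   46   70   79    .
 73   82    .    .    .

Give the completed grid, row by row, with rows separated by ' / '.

The 25 entries sum to 2050, so each line sums to 2050/5 = 410.
Row 1 needs 410; the known cells sum to 343, so (1,5) = 67.
The remaining cell in row 2 is (2,1) = 410 − 316 = 94.
Column 1 must total 410; the given cells sum to 298, so (4,1) = 112.
Using column 2: 100 + 118 + 46 + 82 + ? → (3,2) = 410 − 346 = 64.
Column 3 needs 410; the known cells sum to 319, so (5,3) = 91.
The remaining cell in column 4 is (5,4) = 410 − 295 = 115.
Row 3 needs 410; the known cells sum to 304, so (3,5) = 106.
Row 4: 112 + 46 + 70 + 79 + ? = 410, so (4,5) = 103.
Row 5: 73 + 82 + 91 + 115 + ? = 410, so (5,5) = 49.

76 100 109 58 67 / 94 118 52 61 85 / 55 64 88 97 106 / 112 46 70 79 103 / 73 82 91 115 49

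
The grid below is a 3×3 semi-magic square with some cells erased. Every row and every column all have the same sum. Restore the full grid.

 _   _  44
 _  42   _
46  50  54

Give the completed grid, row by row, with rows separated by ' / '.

Row 3 is already complete: 46 + 50 + 54 = 150, so that is the magic constant.
The remaining cell in column 2 is (1,2) = 150 − 92 = 58.
From column 3, 150 − (44 + 54) gives (2,3) = 52.
Row 1: 58 + 44 + ? = 150, so (1,1) = 48.
Using row 2: 42 + 52 + ? → (2,1) = 150 − 94 = 56.

48 58 44 / 56 42 52 / 46 50 54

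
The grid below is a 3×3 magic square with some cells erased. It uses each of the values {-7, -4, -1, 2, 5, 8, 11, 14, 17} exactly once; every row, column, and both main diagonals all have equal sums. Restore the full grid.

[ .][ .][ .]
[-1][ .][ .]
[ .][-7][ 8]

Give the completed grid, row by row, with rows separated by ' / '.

2 17 -4 / -1 5 11 / 14 -7 8

The 9 entries sum to 45, so each line sums to 45/3 = 15.
Using row 3: -7 + 8 + ? → (3,1) = 15 − 1 = 14.
Column 1 needs 15; the known cells sum to 13, so (1,1) = 2.
Main diagonal must total 15; the given cells sum to 10, so (2,2) = 5.
Using anti-diagonal: 5 + 14 + ? → (1,3) = 15 − 19 = -4.
The remaining cell in row 1 is (1,2) = 15 − (-2) = 17.
Row 2 needs 15; the known cells sum to 4, so (2,3) = 11.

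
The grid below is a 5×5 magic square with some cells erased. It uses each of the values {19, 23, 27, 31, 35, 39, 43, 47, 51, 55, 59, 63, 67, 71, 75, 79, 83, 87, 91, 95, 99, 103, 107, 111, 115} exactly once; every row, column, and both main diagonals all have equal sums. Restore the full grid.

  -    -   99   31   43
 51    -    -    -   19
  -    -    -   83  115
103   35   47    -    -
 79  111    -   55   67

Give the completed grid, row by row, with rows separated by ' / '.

75 87 99 31 43 / 51 63 95 107 19 / 27 39 71 83 115 / 103 35 47 59 91 / 79 111 23 55 67

The 25 entries sum to 1675, so each line sums to 1675/5 = 335.
Row 5 needs 335; the known cells sum to 312, so (5,3) = 23.
Using column 5: 43 + 19 + 115 + 67 + ? → (4,5) = 335 − 244 = 91.
Using row 4: 103 + 35 + 47 + 91 + ? → (4,4) = 335 − 276 = 59.
From column 4, 335 − (31 + 83 + 59 + 55) gives (2,4) = 107.
From anti-diagonal, 335 − (43 + 107 + 35 + 79) gives (3,3) = 71.
Column 3: 99 + 71 + 47 + 23 + ? = 335, so (2,3) = 95.
Row 2 must total 335; the given cells sum to 272, so (2,2) = 63.
Using main diagonal: 63 + 71 + 59 + 67 + ? → (1,1) = 335 − 260 = 75.
The remaining cell in row 1 is (1,2) = 335 − 248 = 87.
Column 1 must total 335; the given cells sum to 308, so (3,1) = 27.
Using column 2: 87 + 63 + 35 + 111 + ? → (3,2) = 335 − 296 = 39.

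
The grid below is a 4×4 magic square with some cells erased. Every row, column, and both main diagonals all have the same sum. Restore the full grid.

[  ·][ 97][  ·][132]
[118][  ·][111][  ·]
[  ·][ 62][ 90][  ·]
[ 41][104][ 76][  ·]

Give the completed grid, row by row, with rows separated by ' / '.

48 97 69 132 / 118 83 111 34 / 139 62 90 55 / 41 104 76 125

Anti-diagonal is already complete: 132 + 111 + 62 + 41 = 346, so that is the magic constant.
Row 4 needs 346; the known cells sum to 221, so (4,4) = 125.
From column 2, 346 − (97 + 62 + 104) gives (2,2) = 83.
Column 3 must total 346; the given cells sum to 277, so (1,3) = 69.
The remaining cell in main diagonal is (1,1) = 346 − 298 = 48.
Row 2 must total 346; the given cells sum to 312, so (2,4) = 34.
Using column 1: 48 + 118 + 41 + ? → (3,1) = 346 − 207 = 139.
Column 4: 132 + 34 + 125 + ? = 346, so (3,4) = 55.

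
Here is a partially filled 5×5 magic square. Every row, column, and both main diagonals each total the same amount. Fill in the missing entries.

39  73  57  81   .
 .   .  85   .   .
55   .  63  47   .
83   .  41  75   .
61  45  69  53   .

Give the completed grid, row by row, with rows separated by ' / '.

39 73 57 81 65 / 77 51 85 59 43 / 55 79 63 47 71 / 83 67 41 75 49 / 61 45 69 53 87

Column 3 is already complete: 57 + 85 + 63 + 41 + 69 = 315, so that is the magic constant.
The remaining cell in row 1 is (1,5) = 315 − 250 = 65.
The remaining cell in row 5 is (5,5) = 315 − 228 = 87.
Column 1 needs 315; the known cells sum to 238, so (2,1) = 77.
Column 4: 81 + 47 + 75 + 53 + ? = 315, so (2,4) = 59.
From main diagonal, 315 − (39 + 63 + 75 + 87) gives (2,2) = 51.
Anti-diagonal: 65 + 59 + 63 + 61 + ? = 315, so (4,2) = 67.
Row 2 needs 315; the known cells sum to 272, so (2,5) = 43.
Row 4 must total 315; the given cells sum to 266, so (4,5) = 49.
Column 2 needs 315; the known cells sum to 236, so (3,2) = 79.
The remaining cell in column 5 is (3,5) = 315 − 244 = 71.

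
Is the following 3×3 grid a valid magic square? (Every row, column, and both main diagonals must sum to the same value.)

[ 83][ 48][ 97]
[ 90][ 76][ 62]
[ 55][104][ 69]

Row 1: 83 + 48 + 97 = 228.
Row 2: 90 + 76 + 62 = 228.
Row 3: 55 + 104 + 69 = 228.
Column 1: 83 + 90 + 55 = 228.
Column 2: 48 + 76 + 104 = 228.
Column 3: 97 + 62 + 69 = 228.
Main diagonal: 83 + 76 + 69 = 228.
Anti-diagonal: 97 + 76 + 55 = 228.
All lines sum to 228.

Yes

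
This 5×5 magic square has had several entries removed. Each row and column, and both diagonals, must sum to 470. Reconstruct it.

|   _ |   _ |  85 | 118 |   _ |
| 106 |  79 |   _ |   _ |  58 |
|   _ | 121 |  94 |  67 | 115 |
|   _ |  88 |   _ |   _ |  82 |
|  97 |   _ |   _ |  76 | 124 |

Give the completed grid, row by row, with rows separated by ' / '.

Row 3: 121 + 94 + 67 + 115 + ? = 470, so (3,1) = 73.
The remaining cell in column 5 is (1,5) = 470 − 379 = 91.
The remaining cell in anti-diagonal is (2,4) = 470 − 370 = 100.
Row 2: 106 + 79 + 100 + 58 + ? = 470, so (2,3) = 127.
Column 4: 118 + 100 + 67 + 76 + ? = 470, so (4,4) = 109.
Main diagonal: 79 + 94 + 109 + 124 + ? = 470, so (1,1) = 64.
Row 1 needs 470; the known cells sum to 358, so (1,2) = 112.
Column 1: 64 + 106 + 73 + 97 + ? = 470, so (4,1) = 130.
Column 2 must total 470; the given cells sum to 400, so (5,2) = 70.
Using row 4: 130 + 88 + 109 + 82 + ? → (4,3) = 470 − 409 = 61.
The remaining cell in row 5 is (5,3) = 470 − 367 = 103.

64 112 85 118 91 / 106 79 127 100 58 / 73 121 94 67 115 / 130 88 61 109 82 / 97 70 103 76 124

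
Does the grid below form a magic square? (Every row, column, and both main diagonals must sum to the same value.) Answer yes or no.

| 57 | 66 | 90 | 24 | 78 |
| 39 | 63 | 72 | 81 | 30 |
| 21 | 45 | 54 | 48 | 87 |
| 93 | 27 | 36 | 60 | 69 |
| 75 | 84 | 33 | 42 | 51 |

No — main diagonal sums to 285 but anti-diagonal sums to 315.

Row 1: 57 + 66 + 90 + 24 + 78 = 315.
Row 2: 39 + 63 + 72 + 81 + 30 = 285.
Row 3: 21 + 45 + 54 + 48 + 87 = 255.
Row 4: 93 + 27 + 36 + 60 + 69 = 285.
Row 5: 75 + 84 + 33 + 42 + 51 = 285.
Column 1: 57 + 39 + 21 + 93 + 75 = 285.
Column 2: 66 + 63 + 45 + 27 + 84 = 285.
Column 3: 90 + 72 + 54 + 36 + 33 = 285.
Column 4: 24 + 81 + 48 + 60 + 42 = 255.
Column 5: 78 + 30 + 87 + 69 + 51 = 315.
Main diagonal: 57 + 63 + 54 + 60 + 51 = 285.
Anti-diagonal: 78 + 81 + 54 + 27 + 75 = 315.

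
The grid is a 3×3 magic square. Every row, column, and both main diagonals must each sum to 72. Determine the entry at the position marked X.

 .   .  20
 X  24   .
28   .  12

8

Row 3: 28 + 12 + ? = 72, so (3,2) = 32.
Column 2 must total 72; the given cells sum to 56, so (1,2) = 16.
Column 3 needs 72; the known cells sum to 32, so (2,3) = 40.
From main diagonal, 72 − (24 + 12) gives (1,1) = 36.
Using row 2: 24 + 40 + ? → (2,1) = 72 − 64 = 8.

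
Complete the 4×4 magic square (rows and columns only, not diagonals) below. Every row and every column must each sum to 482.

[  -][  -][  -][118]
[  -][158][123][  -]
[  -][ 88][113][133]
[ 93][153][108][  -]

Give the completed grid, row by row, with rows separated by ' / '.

143 83 138 118 / 98 158 123 103 / 148 88 113 133 / 93 153 108 128

Using row 3: 88 + 113 + 133 + ? → (3,1) = 482 − 334 = 148.
Row 4 needs 482; the known cells sum to 354, so (4,4) = 128.
Column 2: 158 + 88 + 153 + ? = 482, so (1,2) = 83.
Column 3 needs 482; the known cells sum to 344, so (1,3) = 138.
Column 4 must total 482; the given cells sum to 379, so (2,4) = 103.
Row 1 needs 482; the known cells sum to 339, so (1,1) = 143.
Row 2 needs 482; the known cells sum to 384, so (2,1) = 98.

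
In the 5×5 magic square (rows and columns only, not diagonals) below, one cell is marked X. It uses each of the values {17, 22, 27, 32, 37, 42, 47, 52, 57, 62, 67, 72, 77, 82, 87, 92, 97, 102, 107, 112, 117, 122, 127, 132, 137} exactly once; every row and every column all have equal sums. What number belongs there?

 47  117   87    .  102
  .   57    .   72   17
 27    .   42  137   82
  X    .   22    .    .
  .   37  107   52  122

132

The 25 entries sum to 1925, so each line sums to 1925/5 = 385.
Row 1 must total 385; the given cells sum to 353, so (1,4) = 32.
Row 3 must total 385; the given cells sum to 288, so (3,2) = 97.
Row 5: 37 + 107 + 52 + 122 + ? = 385, so (5,1) = 67.
Column 2 must total 385; the given cells sum to 308, so (4,2) = 77.
The remaining cell in column 3 is (2,3) = 385 − 258 = 127.
Column 4 needs 385; the known cells sum to 293, so (4,4) = 92.
Column 5 needs 385; the known cells sum to 323, so (4,5) = 62.
From row 2, 385 − (57 + 127 + 72 + 17) gives (2,1) = 112.
From row 4, 385 − (77 + 22 + 92 + 62) gives (4,1) = 132.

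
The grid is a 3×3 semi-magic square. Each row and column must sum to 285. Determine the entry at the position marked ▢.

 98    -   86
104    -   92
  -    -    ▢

Row 1: 98 + 86 + ? = 285, so (1,2) = 101.
Row 2: 104 + 92 + ? = 285, so (2,2) = 89.
Using column 1: 98 + 104 + ? → (3,1) = 285 − 202 = 83.
Column 2 needs 285; the known cells sum to 190, so (3,2) = 95.
Column 3: 86 + 92 + ? = 285, so (3,3) = 107.

107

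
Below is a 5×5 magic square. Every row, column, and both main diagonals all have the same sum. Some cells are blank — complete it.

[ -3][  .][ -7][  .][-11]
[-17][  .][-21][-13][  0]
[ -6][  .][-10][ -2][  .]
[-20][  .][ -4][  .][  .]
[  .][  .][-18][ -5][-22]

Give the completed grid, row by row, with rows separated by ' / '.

Column 3 is already complete: -7 + -21 + -10 + -4 + -18 = -60, so that is the magic constant.
The remaining cell in row 2 is (2,2) = -60 − (-51) = -9.
From column 1, -60 − (-3 + (-17) + (-6) + (-20)) gives (5,1) = -14.
Main diagonal: -3 + (-9) + (-10) + (-22) + ? = -60, so (4,4) = -16.
Using anti-diagonal: -11 + (-13) + (-10) + (-14) + ? → (4,2) = -60 − (-48) = -12.
Using row 4: -20 + (-12) + (-4) + (-16) + ? → (4,5) = -60 − (-52) = -8.
Row 5 needs -60; the known cells sum to -59, so (5,2) = -1.
From column 4, -60 − (-13 + (-2) + (-16) + (-5)) gives (1,4) = -24.
Column 5: -11 + 0 + (-8) + (-22) + ? = -60, so (3,5) = -19.
From row 1, -60 − (-3 + (-7) + (-24) + (-11)) gives (1,2) = -15.
Row 3: -6 + (-10) + (-2) + (-19) + ? = -60, so (3,2) = -23.

-3 -15 -7 -24 -11 / -17 -9 -21 -13 0 / -6 -23 -10 -2 -19 / -20 -12 -4 -16 -8 / -14 -1 -18 -5 -22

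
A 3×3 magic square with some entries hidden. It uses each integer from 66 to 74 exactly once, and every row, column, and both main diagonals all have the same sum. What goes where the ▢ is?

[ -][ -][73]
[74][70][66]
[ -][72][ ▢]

71

The entries are 66 through 74, which sum to 630, so each line sums to 630/3 = 210.
Column 2 needs 210; the known cells sum to 142, so (1,2) = 68.
Column 3: 73 + 66 + ? = 210, so (3,3) = 71.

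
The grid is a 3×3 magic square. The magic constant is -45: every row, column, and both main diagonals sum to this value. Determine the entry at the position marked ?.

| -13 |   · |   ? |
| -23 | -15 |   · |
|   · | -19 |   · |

-21

Row 2: -23 + (-15) + ? = -45, so (2,3) = -7.
From column 1, -45 − (-13 + (-23)) gives (3,1) = -9.
Column 2 needs -45; the known cells sum to -34, so (1,2) = -11.
Main diagonal must total -45; the given cells sum to -28, so (3,3) = -17.
Using anti-diagonal: -15 + (-9) + ? → (1,3) = -45 − (-24) = -21.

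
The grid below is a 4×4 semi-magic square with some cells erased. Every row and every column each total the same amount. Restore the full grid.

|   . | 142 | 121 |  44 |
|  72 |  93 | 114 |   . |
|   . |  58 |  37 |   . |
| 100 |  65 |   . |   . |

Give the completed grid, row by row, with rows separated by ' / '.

51 142 121 44 / 72 93 114 79 / 135 58 37 128 / 100 65 86 107

Column 2 is already complete: 142 + 93 + 58 + 65 = 358, so that is the magic constant.
Row 1 needs 358; the known cells sum to 307, so (1,1) = 51.
Row 2 must total 358; the given cells sum to 279, so (2,4) = 79.
The remaining cell in column 1 is (3,1) = 358 − 223 = 135.
Column 3 needs 358; the known cells sum to 272, so (4,3) = 86.
Row 3: 135 + 58 + 37 + ? = 358, so (3,4) = 128.
Row 4 must total 358; the given cells sum to 251, so (4,4) = 107.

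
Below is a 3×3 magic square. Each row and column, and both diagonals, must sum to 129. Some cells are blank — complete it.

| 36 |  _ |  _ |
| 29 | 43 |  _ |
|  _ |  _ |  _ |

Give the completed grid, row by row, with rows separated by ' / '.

Row 2 needs 129; the known cells sum to 72, so (2,3) = 57.
From column 1, 129 − (36 + 29) gives (3,1) = 64.
Main diagonal needs 129; the known cells sum to 79, so (3,3) = 50.
Anti-diagonal: 43 + 64 + ? = 129, so (1,3) = 22.
Row 1 must total 129; the given cells sum to 58, so (1,2) = 71.
Row 3 must total 129; the given cells sum to 114, so (3,2) = 15.

36 71 22 / 29 43 57 / 64 15 50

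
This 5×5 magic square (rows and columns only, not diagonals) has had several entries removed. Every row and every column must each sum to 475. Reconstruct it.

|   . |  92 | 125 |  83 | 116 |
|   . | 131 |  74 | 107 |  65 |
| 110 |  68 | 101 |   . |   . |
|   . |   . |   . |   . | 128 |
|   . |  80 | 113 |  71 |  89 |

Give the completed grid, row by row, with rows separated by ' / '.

From row 1, 475 − (92 + 125 + 83 + 116) gives (1,1) = 59.
Row 2 needs 475; the known cells sum to 377, so (2,1) = 98.
Row 5: 80 + 113 + 71 + 89 + ? = 475, so (5,1) = 122.
Column 1: 59 + 98 + 110 + 122 + ? = 475, so (4,1) = 86.
The remaining cell in column 2 is (4,2) = 475 − 371 = 104.
From column 3, 475 − (125 + 74 + 101 + 113) gives (4,3) = 62.
From column 5, 475 − (116 + 65 + 128 + 89) gives (3,5) = 77.
Row 3: 110 + 68 + 101 + 77 + ? = 475, so (3,4) = 119.
The remaining cell in row 4 is (4,4) = 475 − 380 = 95.

59 92 125 83 116 / 98 131 74 107 65 / 110 68 101 119 77 / 86 104 62 95 128 / 122 80 113 71 89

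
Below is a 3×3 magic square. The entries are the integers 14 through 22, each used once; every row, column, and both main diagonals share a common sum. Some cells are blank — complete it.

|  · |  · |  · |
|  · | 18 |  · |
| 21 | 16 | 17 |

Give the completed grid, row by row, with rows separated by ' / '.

The entries are 14 through 22, which sum to 162, so each line sums to 162/3 = 54.
Column 2 must total 54; the given cells sum to 34, so (1,2) = 20.
Main diagonal needs 54; the known cells sum to 35, so (1,1) = 19.
Anti-diagonal: 18 + 21 + ? = 54, so (1,3) = 15.
Column 1 must total 54; the given cells sum to 40, so (2,1) = 14.
Using column 3: 15 + 17 + ? → (2,3) = 54 − 32 = 22.

19 20 15 / 14 18 22 / 21 16 17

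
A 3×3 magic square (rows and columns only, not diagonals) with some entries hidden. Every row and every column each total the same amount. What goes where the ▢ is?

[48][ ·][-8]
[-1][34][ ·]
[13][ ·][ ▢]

41

Column 1 is complete and sums to 60; that is the magic constant.
Row 1: 48 + (-8) + ? = 60, so (1,2) = 20.
Row 2 needs 60; the known cells sum to 33, so (2,3) = 27.
From column 2, 60 − (20 + 34) gives (3,2) = 6.
Column 3 must total 60; the given cells sum to 19, so (3,3) = 41.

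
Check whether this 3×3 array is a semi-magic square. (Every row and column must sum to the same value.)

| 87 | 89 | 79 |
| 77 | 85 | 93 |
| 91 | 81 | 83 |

Yes

Row 1: 87 + 89 + 79 = 255.
Row 2: 77 + 85 + 93 = 255.
Row 3: 91 + 81 + 83 = 255.
Column 1: 87 + 77 + 91 = 255.
Column 2: 89 + 85 + 81 = 255.
Column 3: 79 + 93 + 83 = 255.
All lines sum to 255.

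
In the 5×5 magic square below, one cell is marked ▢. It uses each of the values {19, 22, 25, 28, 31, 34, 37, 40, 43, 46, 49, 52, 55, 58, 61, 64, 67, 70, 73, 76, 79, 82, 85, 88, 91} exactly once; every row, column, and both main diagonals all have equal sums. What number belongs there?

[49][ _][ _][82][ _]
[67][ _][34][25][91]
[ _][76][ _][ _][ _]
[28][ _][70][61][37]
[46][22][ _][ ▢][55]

The 25 entries sum to 1375, so each line sums to 1375/5 = 275.
Using row 2: 67 + 34 + 25 + 91 + ? → (2,2) = 275 − 217 = 58.
From row 4, 275 − (28 + 70 + 61 + 37) gives (4,2) = 79.
Column 1 needs 275; the known cells sum to 190, so (3,1) = 85.
The remaining cell in column 2 is (1,2) = 275 − 235 = 40.
Main diagonal must total 275; the given cells sum to 223, so (3,3) = 52.
The remaining cell in anti-diagonal is (1,5) = 275 − 202 = 73.
Row 1 needs 275; the known cells sum to 244, so (1,3) = 31.
Column 3 must total 275; the given cells sum to 187, so (5,3) = 88.
Column 5: 73 + 91 + 37 + 55 + ? = 275, so (3,5) = 19.
Using row 3: 85 + 76 + 52 + 19 + ? → (3,4) = 275 − 232 = 43.
From row 5, 275 − (46 + 22 + 88 + 55) gives (5,4) = 64.

64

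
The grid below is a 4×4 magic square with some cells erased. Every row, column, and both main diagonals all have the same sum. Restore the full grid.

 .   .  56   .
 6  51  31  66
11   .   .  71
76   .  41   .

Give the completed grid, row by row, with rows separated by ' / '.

Row 2 is already complete: 6 + 51 + 31 + 66 = 154, so that is the magic constant.
Column 1 must total 154; the given cells sum to 93, so (1,1) = 61.
Column 3 must total 154; the given cells sum to 128, so (3,3) = 26.
Main diagonal needs 154; the known cells sum to 138, so (4,4) = 16.
The remaining cell in row 3 is (3,2) = 154 − 108 = 46.
Row 4 needs 154; the known cells sum to 133, so (4,2) = 21.
Column 2 must total 154; the given cells sum to 118, so (1,2) = 36.
The remaining cell in column 4 is (1,4) = 154 − 153 = 1.

61 36 56 1 / 6 51 31 66 / 11 46 26 71 / 76 21 41 16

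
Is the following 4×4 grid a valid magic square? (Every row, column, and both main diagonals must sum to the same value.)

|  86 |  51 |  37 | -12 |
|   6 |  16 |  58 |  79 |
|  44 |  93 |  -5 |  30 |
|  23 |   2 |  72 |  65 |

Row 1: 86 + 51 + 37 + (-12) = 162.
Row 2: 6 + 16 + 58 + 79 = 159.
Row 3: 44 + 93 + (-5) + 30 = 162.
Row 4: 23 + 2 + 72 + 65 = 162.
Column 1: 86 + 6 + 44 + 23 = 159.
Column 2: 51 + 16 + 93 + 2 = 162.
Column 3: 37 + 58 + (-5) + 72 = 162.
Column 4: -12 + 79 + 30 + 65 = 162.
Main diagonal: 86 + 16 + (-5) + 65 = 162.
Anti-diagonal: -12 + 58 + 93 + 23 = 162.

No — row 1 sums to 162 but column 1 sums to 159.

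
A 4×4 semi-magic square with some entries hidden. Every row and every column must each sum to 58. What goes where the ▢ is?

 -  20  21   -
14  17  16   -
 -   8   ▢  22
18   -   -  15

Using row 2: 14 + 17 + 16 + ? → (2,4) = 58 − 47 = 11.
Using column 2: 20 + 17 + 8 + ? → (4,2) = 58 − 45 = 13.
Using column 4: 11 + 22 + 15 + ? → (1,4) = 58 − 48 = 10.
Row 1 needs 58; the known cells sum to 51, so (1,1) = 7.
Row 4: 18 + 13 + 15 + ? = 58, so (4,3) = 12.
Column 1 needs 58; the known cells sum to 39, so (3,1) = 19.
Column 3 needs 58; the known cells sum to 49, so (3,3) = 9.

9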